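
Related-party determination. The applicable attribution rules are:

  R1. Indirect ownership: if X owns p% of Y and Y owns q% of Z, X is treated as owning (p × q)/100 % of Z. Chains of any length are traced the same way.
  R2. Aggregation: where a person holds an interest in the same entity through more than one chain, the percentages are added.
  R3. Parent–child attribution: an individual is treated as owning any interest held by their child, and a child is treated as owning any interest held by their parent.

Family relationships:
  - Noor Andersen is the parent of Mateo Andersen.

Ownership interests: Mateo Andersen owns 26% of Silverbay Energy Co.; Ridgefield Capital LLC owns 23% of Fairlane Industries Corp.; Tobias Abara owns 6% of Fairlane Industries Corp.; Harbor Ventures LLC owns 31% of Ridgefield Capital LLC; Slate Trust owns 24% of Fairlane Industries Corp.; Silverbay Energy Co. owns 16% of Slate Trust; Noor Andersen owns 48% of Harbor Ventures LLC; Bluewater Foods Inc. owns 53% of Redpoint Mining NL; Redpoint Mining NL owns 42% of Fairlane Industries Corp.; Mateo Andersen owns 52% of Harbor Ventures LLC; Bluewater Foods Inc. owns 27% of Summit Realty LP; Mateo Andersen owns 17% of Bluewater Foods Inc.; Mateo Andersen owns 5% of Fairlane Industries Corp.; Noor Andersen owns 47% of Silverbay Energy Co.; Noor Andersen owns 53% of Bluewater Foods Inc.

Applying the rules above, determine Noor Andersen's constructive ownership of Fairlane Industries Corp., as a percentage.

By parent–child attribution (R3), Noor Andersen is treated as also owning Mateo Andersen's interest in Bluewater Foods Inc, giving 53% + 17% = 70%.
By parent–child attribution (R3), Noor Andersen is treated as also owning Mateo Andersen's interest in Harbor Ventures LLC, giving 48% + 52% = 100%.
By parent–child attribution (R3), Noor Andersen is treated as also owning Mateo Andersen's interest in Silverbay Energy Co, giving 47% + 26% = 73%.
By parent–child attribution (R3), Noor Andersen is treated as owning Mateo Andersen's 5% interest in Fairlane Industries Corp.
Chain via Bluewater Foods Inc. → Redpoint Mining NL (R1): 70% × 53% × 42% = 15.582% of Fairlane Industries Corp.
Chain via Harbor Ventures LLC → Ridgefield Capital LLC (R1): 100% × 31% × 23% = 7.13% of Fairlane Industries Corp.
Chain via Silverbay Energy Co. → Slate Trust (R1): 73% × 16% × 24% = 2.8032% of Fairlane Industries Corp.
Direct interest in Fairlane Industries Corp: 5%.
Aggregating (R2): 15.582% + 7.13% + 2.8032% + 5% = 30.5152%.

30.5152%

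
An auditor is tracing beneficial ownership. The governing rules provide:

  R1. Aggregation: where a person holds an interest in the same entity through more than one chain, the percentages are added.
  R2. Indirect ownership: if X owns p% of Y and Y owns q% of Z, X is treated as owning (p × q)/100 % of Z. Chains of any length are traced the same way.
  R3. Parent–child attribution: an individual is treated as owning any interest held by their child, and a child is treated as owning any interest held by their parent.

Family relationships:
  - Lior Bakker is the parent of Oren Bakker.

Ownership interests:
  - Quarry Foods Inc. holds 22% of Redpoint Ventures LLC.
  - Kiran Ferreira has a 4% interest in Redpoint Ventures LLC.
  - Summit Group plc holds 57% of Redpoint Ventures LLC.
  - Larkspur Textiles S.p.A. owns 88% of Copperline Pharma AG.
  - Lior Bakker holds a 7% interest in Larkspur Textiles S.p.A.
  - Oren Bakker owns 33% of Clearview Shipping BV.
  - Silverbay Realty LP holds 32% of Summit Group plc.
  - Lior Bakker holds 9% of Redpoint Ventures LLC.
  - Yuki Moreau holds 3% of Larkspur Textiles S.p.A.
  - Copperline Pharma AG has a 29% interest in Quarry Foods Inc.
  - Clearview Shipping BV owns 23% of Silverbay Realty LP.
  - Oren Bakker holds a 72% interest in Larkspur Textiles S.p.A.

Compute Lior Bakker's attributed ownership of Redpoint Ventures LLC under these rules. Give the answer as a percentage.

By parent–child attribution (R3), Lior Bakker is treated as also owning Oren Bakker's interest in Larkspur Textiles S.p.A, giving 7% + 72% = 79%.
By parent–child attribution (R3), Lior Bakker is treated as owning Oren Bakker's 33% interest in Clearview Shipping BV.
Chain via Larkspur Textiles S.p.A. → Copperline Pharma AG → Quarry Foods Inc. (R2): 79% × 88% × 29% × 22% = 4.435376% of Redpoint Ventures LLC.
Direct interest in Redpoint Ventures LLC: 9%.
Chain via Clearview Shipping BV → Silverbay Realty LP → Summit Group plc (R2): 33% × 23% × 32% × 57% = 1.384416% of Redpoint Ventures LLC.
Aggregating (R1): 4.435376% + 9% + 1.384416% = 14.819792%.

14.819792%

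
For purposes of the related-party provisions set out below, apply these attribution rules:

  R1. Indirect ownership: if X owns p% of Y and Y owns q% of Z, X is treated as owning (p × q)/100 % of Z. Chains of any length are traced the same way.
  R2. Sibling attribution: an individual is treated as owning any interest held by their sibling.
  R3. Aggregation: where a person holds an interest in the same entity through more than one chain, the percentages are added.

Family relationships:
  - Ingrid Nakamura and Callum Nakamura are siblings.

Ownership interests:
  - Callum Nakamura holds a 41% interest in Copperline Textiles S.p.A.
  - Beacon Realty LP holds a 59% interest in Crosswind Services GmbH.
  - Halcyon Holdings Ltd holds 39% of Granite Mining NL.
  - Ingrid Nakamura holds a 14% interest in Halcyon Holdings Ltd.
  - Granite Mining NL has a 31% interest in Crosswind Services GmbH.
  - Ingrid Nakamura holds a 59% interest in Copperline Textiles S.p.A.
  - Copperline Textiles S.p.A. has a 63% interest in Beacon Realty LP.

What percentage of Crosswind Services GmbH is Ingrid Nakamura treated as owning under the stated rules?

By sibling attribution (R2), Ingrid Nakamura is treated as also owning Callum Nakamura's interest in Copperline Textiles S.p.A, giving 59% + 41% = 100%.
Chain via Halcyon Holdings Ltd → Granite Mining NL (R1): 14% × 39% × 31% = 1.6926% of Crosswind Services GmbH.
Chain via Copperline Textiles S.p.A. → Beacon Realty LP (R1): 100% × 63% × 59% = 37.17% of Crosswind Services GmbH.
Aggregating (R3): 1.6926% + 37.17% = 38.8626%.

38.8626%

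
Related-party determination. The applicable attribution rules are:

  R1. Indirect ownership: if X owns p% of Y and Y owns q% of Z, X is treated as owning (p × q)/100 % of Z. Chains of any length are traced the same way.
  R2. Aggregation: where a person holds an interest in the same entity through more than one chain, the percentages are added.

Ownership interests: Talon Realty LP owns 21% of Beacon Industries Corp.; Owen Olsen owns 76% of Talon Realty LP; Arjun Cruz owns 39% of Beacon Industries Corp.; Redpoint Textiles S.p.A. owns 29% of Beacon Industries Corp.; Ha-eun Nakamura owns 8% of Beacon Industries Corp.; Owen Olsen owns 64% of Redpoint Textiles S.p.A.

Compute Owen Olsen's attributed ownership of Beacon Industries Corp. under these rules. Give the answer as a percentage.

34.52%

Chain via Redpoint Textiles S.p.A. (R1): 64% × 29% = 18.56% of Beacon Industries Corp.
Chain via Talon Realty LP (R1): 76% × 21% = 15.96% of Beacon Industries Corp.
Aggregating (R2): 18.56% + 15.96% = 34.52%.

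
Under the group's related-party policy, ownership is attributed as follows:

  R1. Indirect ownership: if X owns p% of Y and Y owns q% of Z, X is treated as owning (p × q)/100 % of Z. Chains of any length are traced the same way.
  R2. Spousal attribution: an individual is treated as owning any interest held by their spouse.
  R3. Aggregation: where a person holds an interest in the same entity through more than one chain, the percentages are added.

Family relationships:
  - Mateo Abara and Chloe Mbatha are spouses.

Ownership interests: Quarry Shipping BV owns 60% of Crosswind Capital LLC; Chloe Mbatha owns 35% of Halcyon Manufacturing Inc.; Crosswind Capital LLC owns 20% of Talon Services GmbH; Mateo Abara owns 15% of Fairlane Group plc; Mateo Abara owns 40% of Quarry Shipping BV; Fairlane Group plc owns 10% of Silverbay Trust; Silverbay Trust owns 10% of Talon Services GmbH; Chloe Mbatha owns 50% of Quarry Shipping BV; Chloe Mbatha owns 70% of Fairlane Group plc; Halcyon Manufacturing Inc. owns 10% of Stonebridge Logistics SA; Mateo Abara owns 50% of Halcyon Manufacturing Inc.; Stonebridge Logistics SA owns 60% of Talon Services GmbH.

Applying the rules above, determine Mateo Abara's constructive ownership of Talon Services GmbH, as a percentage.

By spousal attribution (R2), Mateo Abara is treated as also owning Chloe Mbatha's interest in Halcyon Manufacturing Inc, giving 50% + 35% = 85%.
By spousal attribution (R2), Mateo Abara is treated as also owning Chloe Mbatha's interest in Quarry Shipping BV, giving 40% + 50% = 90%.
By spousal attribution (R2), Mateo Abara is treated as also owning Chloe Mbatha's interest in Fairlane Group plc, giving 15% + 70% = 85%.
Chain via Halcyon Manufacturing Inc. → Stonebridge Logistics SA (R1): 85% × 10% × 60% = 5.1% of Talon Services GmbH.
Chain via Quarry Shipping BV → Crosswind Capital LLC (R1): 90% × 60% × 20% = 10.8% of Talon Services GmbH.
Chain via Fairlane Group plc → Silverbay Trust (R1): 85% × 10% × 10% = 0.85% of Talon Services GmbH.
Aggregating (R3): 5.1% + 10.8% + 0.85% = 16.75%.

16.75%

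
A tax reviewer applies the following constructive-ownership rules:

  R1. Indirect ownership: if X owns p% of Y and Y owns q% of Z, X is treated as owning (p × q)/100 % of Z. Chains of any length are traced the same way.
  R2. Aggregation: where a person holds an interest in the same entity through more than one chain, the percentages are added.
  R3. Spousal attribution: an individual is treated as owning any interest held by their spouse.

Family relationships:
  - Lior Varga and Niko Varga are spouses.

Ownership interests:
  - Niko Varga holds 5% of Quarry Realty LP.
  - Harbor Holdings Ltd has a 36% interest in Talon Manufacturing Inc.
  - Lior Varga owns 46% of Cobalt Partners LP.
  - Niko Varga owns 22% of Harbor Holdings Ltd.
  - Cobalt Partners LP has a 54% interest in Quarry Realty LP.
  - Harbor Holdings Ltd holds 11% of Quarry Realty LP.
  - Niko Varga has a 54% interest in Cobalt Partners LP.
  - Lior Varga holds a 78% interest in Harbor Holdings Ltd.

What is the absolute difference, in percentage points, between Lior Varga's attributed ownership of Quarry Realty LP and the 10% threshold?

By spousal attribution (R3), Lior Varga is treated as also owning Niko Varga's interest in Cobalt Partners LP, giving 46% + 54% = 100%.
By spousal attribution (R3), Lior Varga is treated as also owning Niko Varga's interest in Harbor Holdings Ltd, giving 78% + 22% = 100%.
By spousal attribution (R3), Lior Varga is treated as owning Niko Varga's 5% interest in Quarry Realty LP.
Chain via Cobalt Partners LP (R1): 100% × 54% = 54% of Quarry Realty LP.
Chain via Harbor Holdings Ltd (R1): 100% × 11% = 11% of Quarry Realty LP.
Direct interest in Quarry Realty LP: 5%.
Aggregating (R2): 54% + 11% + 5% = 70%.
70% exceeds the 10% threshold by 60 percentage points.

60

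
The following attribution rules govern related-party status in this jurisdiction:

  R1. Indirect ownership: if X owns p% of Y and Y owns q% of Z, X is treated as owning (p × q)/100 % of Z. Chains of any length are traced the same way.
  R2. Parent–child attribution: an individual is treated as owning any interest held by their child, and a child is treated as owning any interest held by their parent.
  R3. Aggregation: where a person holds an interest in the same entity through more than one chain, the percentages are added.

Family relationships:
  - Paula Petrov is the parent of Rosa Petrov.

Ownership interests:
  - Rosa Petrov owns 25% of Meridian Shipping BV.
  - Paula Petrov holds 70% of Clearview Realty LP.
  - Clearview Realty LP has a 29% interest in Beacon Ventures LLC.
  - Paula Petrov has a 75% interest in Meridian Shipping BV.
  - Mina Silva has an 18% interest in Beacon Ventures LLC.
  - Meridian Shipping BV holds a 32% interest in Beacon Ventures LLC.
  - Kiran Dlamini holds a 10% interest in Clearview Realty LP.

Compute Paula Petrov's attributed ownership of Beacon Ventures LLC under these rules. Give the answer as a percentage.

By parent–child attribution (R2), Paula Petrov is treated as also owning Rosa Petrov's interest in Meridian Shipping BV, giving 75% + 25% = 100%.
Chain via Clearview Realty LP (R1): 70% × 29% = 20.3% of Beacon Ventures LLC.
Chain via Meridian Shipping BV (R1): 100% × 32% = 32% of Beacon Ventures LLC.
Aggregating (R3): 20.3% + 32% = 52.3%.

52.3%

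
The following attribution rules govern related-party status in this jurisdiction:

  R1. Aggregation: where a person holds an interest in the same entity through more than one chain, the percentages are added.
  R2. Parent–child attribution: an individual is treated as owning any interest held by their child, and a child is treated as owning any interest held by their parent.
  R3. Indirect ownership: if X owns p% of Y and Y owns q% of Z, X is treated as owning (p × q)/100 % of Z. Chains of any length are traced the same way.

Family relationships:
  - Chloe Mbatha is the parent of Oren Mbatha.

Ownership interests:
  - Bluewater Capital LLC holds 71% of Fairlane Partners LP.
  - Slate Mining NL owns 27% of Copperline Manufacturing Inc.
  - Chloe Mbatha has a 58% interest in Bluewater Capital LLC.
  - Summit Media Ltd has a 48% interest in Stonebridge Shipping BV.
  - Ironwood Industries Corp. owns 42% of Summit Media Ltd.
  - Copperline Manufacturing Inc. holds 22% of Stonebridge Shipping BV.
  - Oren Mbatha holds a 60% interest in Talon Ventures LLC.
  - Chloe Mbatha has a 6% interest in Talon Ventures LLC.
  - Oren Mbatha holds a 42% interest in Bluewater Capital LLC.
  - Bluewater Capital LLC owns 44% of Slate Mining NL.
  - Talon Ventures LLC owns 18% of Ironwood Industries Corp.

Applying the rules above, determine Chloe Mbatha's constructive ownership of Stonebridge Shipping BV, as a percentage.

5.008608%

By parent–child attribution (R2), Chloe Mbatha is treated as also owning Oren Mbatha's interest in Talon Ventures LLC, giving 6% + 60% = 66%.
By parent–child attribution (R2), Chloe Mbatha is treated as also owning Oren Mbatha's interest in Bluewater Capital LLC, giving 58% + 42% = 100%.
Chain via Talon Ventures LLC → Ironwood Industries Corp. → Summit Media Ltd (R3): 66% × 18% × 42% × 48% = 2.395008% of Stonebridge Shipping BV.
Chain via Bluewater Capital LLC → Slate Mining NL → Copperline Manufacturing Inc. (R3): 100% × 44% × 27% × 22% = 2.6136% of Stonebridge Shipping BV.
Aggregating (R1): 2.395008% + 2.6136% = 5.008608%.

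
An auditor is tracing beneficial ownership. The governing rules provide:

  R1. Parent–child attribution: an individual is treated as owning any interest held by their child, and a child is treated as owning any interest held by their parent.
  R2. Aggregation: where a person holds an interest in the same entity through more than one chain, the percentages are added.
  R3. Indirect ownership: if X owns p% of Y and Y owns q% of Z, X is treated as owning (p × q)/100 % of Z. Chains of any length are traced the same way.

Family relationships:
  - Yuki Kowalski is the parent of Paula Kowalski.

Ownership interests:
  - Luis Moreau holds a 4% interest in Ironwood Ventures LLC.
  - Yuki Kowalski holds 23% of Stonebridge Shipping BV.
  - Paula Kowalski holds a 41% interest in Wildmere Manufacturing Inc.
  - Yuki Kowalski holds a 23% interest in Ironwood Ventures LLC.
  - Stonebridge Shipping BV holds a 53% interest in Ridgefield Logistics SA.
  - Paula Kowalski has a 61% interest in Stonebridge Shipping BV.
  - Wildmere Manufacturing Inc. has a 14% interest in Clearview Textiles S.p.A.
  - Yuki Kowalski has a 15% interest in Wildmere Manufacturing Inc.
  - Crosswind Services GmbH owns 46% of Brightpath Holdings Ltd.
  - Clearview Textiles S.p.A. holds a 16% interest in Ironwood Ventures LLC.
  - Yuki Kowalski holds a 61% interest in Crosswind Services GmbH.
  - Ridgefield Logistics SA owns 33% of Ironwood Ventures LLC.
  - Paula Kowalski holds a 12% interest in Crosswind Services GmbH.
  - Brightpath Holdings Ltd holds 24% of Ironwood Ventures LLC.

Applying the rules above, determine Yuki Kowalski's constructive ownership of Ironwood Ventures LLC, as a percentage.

47.0052%

By parent–child attribution (R1), Yuki Kowalski is treated as also owning Paula Kowalski's interest in Wildmere Manufacturing Inc, giving 15% + 41% = 56%.
By parent–child attribution (R1), Yuki Kowalski is treated as also owning Paula Kowalski's interest in Stonebridge Shipping BV, giving 23% + 61% = 84%.
By parent–child attribution (R1), Yuki Kowalski is treated as also owning Paula Kowalski's interest in Crosswind Services GmbH, giving 61% + 12% = 73%.
Chain via Wildmere Manufacturing Inc. → Clearview Textiles S.p.A. (R3): 56% × 14% × 16% = 1.2544% of Ironwood Ventures LLC.
Chain via Stonebridge Shipping BV → Ridgefield Logistics SA (R3): 84% × 53% × 33% = 14.6916% of Ironwood Ventures LLC.
Chain via Crosswind Services GmbH → Brightpath Holdings Ltd (R3): 73% × 46% × 24% = 8.0592% of Ironwood Ventures LLC.
Direct interest in Ironwood Ventures LLC: 23%.
Aggregating (R2): 1.2544% + 14.6916% + 8.0592% + 23% = 47.0052%.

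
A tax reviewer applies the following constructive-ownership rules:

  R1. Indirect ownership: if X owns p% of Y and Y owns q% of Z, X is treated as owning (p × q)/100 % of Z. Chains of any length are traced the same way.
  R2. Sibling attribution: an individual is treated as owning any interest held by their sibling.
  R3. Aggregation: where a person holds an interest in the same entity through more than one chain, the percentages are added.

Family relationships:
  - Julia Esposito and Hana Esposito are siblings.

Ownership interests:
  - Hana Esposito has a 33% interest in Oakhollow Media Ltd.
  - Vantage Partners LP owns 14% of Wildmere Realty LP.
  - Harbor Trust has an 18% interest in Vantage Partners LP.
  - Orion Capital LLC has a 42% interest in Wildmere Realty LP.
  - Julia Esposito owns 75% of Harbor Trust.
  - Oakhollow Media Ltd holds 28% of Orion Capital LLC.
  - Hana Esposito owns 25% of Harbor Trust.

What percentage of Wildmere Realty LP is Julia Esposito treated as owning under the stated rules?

By sibling attribution (R2), Julia Esposito is treated as also owning Hana Esposito's interest in Harbor Trust, giving 75% + 25% = 100%.
By sibling attribution (R2), Julia Esposito is treated as owning Hana Esposito's 33% interest in Oakhollow Media Ltd.
Chain via Harbor Trust → Vantage Partners LP (R1): 100% × 18% × 14% = 2.52% of Wildmere Realty LP.
Chain via Oakhollow Media Ltd → Orion Capital LLC (R1): 33% × 28% × 42% = 3.8808% of Wildmere Realty LP.
Aggregating (R3): 2.52% + 3.8808% = 6.4008%.

6.4008%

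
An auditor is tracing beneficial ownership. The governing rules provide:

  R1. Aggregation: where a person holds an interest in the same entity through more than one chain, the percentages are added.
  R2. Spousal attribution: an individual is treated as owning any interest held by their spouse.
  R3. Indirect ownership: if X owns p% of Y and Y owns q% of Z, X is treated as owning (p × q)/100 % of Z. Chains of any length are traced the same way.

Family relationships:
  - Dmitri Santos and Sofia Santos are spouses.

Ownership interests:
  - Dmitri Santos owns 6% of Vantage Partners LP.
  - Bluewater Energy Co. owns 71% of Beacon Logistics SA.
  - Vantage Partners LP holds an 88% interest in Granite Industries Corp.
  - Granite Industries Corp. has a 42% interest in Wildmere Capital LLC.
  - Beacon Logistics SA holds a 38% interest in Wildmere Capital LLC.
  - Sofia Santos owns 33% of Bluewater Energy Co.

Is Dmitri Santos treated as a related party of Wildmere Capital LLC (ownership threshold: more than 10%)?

Yes

By spousal attribution (R2), Dmitri Santos is treated as owning Sofia Santos's 33% interest in Bluewater Energy Co.
Chain via Vantage Partners LP → Granite Industries Corp. (R3): 6% × 88% × 42% = 2.2176% of Wildmere Capital LLC.
Chain via Bluewater Energy Co. → Beacon Logistics SA (R3): 33% × 71% × 38% = 8.9034% of Wildmere Capital LLC.
Aggregating (R1): 2.2176% + 8.9034% = 11.121%.
11.121% exceeds the 10% threshold, so Dmitri is a related party to Wildmere Capital LLC.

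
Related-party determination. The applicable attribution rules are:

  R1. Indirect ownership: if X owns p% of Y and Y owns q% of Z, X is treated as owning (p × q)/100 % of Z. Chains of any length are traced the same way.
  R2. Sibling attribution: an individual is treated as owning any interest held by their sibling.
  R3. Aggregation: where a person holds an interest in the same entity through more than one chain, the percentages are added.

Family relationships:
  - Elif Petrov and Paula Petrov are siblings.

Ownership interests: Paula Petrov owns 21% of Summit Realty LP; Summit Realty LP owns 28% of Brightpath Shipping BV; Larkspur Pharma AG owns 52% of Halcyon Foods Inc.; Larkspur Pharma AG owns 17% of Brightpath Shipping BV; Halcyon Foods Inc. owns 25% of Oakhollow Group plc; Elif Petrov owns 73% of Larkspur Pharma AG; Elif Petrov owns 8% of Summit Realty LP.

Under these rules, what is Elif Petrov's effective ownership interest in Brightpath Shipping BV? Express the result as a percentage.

By sibling attribution (R2), Elif Petrov is treated as also owning Paula Petrov's interest in Summit Realty LP, giving 8% + 21% = 29%.
Chain via Larkspur Pharma AG (R1): 73% × 17% = 12.41% of Brightpath Shipping BV.
Chain via Summit Realty LP (R1): 29% × 28% = 8.12% of Brightpath Shipping BV.
Aggregating (R3): 12.41% + 8.12% = 20.53%.

20.53%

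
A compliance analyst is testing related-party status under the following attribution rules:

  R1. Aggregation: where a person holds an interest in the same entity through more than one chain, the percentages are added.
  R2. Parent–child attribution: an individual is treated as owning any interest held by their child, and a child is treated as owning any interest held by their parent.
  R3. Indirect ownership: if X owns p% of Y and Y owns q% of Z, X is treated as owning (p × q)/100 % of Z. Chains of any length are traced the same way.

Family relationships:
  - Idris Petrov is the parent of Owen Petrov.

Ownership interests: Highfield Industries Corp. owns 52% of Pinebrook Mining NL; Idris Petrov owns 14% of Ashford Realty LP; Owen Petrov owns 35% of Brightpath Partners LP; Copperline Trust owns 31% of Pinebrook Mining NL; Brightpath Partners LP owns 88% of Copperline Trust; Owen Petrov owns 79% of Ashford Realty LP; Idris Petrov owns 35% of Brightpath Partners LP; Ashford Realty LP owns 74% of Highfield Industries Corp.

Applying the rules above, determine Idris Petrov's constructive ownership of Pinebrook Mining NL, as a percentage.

54.8824%

By parent–child attribution (R2), Idris Petrov is treated as also owning Owen Petrov's interest in Brightpath Partners LP, giving 35% + 35% = 70%.
By parent–child attribution (R2), Idris Petrov is treated as also owning Owen Petrov's interest in Ashford Realty LP, giving 14% + 79% = 93%.
Chain via Brightpath Partners LP → Copperline Trust (R3): 70% × 88% × 31% = 19.096% of Pinebrook Mining NL.
Chain via Ashford Realty LP → Highfield Industries Corp. (R3): 93% × 74% × 52% = 35.7864% of Pinebrook Mining NL.
Aggregating (R1): 19.096% + 35.7864% = 54.8824%.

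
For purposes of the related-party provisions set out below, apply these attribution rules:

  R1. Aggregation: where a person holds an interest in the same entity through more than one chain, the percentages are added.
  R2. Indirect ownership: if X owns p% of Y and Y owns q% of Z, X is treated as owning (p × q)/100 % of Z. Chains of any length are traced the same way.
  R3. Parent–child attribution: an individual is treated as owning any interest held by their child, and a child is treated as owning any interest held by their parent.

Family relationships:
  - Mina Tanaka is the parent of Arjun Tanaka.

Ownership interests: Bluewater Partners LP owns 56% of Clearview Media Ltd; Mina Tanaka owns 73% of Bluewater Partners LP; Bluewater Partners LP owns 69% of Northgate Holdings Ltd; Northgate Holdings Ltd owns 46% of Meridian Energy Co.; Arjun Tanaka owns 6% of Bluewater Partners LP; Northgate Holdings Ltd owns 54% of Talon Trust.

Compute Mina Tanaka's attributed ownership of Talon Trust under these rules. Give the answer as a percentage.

29.4354%

By parent–child attribution (R3), Mina Tanaka is treated as also owning Arjun Tanaka's interest in Bluewater Partners LP, giving 73% + 6% = 79%.
Chain via Bluewater Partners LP → Northgate Holdings Ltd (R2): 79% × 69% × 54% = 29.4354% of Talon Trust.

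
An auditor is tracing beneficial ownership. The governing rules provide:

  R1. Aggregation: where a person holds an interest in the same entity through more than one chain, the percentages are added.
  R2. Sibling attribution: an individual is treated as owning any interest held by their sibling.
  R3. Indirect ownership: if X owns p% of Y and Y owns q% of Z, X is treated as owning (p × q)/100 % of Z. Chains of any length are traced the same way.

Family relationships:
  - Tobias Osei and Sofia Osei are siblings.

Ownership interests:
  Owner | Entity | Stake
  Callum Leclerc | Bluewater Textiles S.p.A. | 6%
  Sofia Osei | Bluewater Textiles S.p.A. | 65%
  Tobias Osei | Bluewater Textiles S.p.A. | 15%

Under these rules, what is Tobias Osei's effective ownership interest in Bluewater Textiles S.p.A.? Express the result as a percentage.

80%

By sibling attribution (R2), Tobias Osei is treated as also owning Sofia Osei's interest in Bluewater Textiles S.p.A, giving 15% + 65% = 80%.
Direct interest in Bluewater Textiles S.p.A: 80%.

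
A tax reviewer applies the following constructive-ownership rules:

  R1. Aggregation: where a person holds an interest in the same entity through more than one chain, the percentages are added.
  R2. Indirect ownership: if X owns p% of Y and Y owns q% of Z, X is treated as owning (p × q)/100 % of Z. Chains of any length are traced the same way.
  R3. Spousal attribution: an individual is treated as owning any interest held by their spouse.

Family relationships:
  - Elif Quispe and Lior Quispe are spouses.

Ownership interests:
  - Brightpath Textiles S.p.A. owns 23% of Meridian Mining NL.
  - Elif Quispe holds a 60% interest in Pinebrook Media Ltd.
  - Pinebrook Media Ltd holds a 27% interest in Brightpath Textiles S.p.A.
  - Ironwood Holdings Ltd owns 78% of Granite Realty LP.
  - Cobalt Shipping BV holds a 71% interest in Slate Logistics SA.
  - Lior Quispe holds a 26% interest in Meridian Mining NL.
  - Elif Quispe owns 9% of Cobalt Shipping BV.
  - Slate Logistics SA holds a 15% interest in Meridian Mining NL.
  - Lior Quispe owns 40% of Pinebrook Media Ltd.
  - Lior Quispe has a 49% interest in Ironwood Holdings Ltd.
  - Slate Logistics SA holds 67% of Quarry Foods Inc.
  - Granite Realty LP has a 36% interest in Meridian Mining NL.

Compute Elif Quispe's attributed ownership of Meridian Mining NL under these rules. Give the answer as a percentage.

By spousal attribution (R3), Elif Quispe is treated as also owning Lior Quispe's interest in Pinebrook Media Ltd, giving 60% + 40% = 100%.
By spousal attribution (R3), Elif Quispe is treated as owning Lior Quispe's 49% interest in Ironwood Holdings Ltd.
By spousal attribution (R3), Elif Quispe is treated as owning Lior Quispe's 26% interest in Meridian Mining NL.
Chain via Cobalt Shipping BV → Slate Logistics SA (R2): 9% × 71% × 15% = 0.9585% of Meridian Mining NL.
Chain via Pinebrook Media Ltd → Brightpath Textiles S.p.A. (R2): 100% × 27% × 23% = 6.21% of Meridian Mining NL.
Chain via Ironwood Holdings Ltd → Granite Realty LP (R2): 49% × 78% × 36% = 13.7592% of Meridian Mining NL.
Direct interest in Meridian Mining NL: 26%.
Aggregating (R1): 0.9585% + 6.21% + 13.7592% + 26% = 46.9277%.

46.9277%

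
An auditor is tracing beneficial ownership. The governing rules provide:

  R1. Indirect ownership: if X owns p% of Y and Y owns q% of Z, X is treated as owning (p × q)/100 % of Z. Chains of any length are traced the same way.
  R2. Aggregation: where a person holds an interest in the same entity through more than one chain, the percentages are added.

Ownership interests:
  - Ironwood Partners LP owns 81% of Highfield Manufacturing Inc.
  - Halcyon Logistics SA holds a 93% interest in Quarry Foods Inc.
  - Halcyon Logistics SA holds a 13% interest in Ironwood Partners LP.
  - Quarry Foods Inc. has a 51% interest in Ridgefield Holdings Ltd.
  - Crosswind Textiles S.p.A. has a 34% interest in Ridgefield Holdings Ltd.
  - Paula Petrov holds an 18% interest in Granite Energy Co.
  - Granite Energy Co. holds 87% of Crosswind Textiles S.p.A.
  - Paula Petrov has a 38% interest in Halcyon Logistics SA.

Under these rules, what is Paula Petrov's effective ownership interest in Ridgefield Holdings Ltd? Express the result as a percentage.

23.3478%

Chain via Halcyon Logistics SA → Quarry Foods Inc. (R1): 38% × 93% × 51% = 18.0234% of Ridgefield Holdings Ltd.
Chain via Granite Energy Co. → Crosswind Textiles S.p.A. (R1): 18% × 87% × 34% = 5.3244% of Ridgefield Holdings Ltd.
Aggregating (R2): 18.0234% + 5.3244% = 23.3478%.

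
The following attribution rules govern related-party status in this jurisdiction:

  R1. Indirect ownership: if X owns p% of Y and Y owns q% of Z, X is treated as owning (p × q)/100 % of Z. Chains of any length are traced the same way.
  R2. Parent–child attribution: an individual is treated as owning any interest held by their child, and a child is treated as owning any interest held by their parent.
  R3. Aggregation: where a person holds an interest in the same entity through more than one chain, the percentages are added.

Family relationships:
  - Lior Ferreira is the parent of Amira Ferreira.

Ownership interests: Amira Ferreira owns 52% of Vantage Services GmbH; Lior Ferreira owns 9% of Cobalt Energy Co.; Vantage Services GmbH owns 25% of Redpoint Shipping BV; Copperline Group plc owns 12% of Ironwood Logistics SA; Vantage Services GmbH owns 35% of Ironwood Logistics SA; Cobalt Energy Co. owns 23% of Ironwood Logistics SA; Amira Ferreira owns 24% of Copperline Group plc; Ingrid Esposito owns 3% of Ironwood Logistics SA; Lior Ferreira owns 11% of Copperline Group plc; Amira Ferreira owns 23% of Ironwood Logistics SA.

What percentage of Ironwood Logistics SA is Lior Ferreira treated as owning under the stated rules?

By parent–child attribution (R2), Lior Ferreira is treated as also owning Amira Ferreira's interest in Copperline Group plc, giving 11% + 24% = 35%.
By parent–child attribution (R2), Lior Ferreira is treated as owning Amira Ferreira's 52% interest in Vantage Services GmbH.
By parent–child attribution (R2), Lior Ferreira is treated as owning Amira Ferreira's 23% interest in Ironwood Logistics SA.
Chain via Cobalt Energy Co. (R1): 9% × 23% = 2.07% of Ironwood Logistics SA.
Chain via Copperline Group plc (R1): 35% × 12% = 4.2% of Ironwood Logistics SA.
Chain via Vantage Services GmbH (R1): 52% × 35% = 18.2% of Ironwood Logistics SA.
Direct interest in Ironwood Logistics SA: 23%.
Aggregating (R3): 2.07% + 4.2% + 18.2% + 23% = 47.47%.

47.47%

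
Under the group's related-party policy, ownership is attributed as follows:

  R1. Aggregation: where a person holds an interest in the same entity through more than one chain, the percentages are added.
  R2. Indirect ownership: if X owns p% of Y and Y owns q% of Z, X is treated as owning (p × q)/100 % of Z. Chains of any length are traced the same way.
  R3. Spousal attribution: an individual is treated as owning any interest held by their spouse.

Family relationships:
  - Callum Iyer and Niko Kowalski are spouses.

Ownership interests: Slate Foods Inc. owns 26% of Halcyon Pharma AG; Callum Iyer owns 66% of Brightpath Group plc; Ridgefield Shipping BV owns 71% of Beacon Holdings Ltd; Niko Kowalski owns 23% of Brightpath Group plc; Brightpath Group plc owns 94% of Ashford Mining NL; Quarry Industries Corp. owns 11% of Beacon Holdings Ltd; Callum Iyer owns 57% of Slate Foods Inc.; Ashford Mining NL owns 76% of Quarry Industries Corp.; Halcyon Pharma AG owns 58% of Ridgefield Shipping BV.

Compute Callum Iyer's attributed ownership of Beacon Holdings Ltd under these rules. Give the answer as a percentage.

By spousal attribution (R3), Callum Iyer is treated as also owning Niko Kowalski's interest in Brightpath Group plc, giving 66% + 23% = 89%.
Chain via Brightpath Group plc → Ashford Mining NL → Quarry Industries Corp. (R2): 89% × 94% × 76% × 11% = 6.993976% of Beacon Holdings Ltd.
Chain via Slate Foods Inc. → Halcyon Pharma AG → Ridgefield Shipping BV (R2): 57% × 26% × 58% × 71% = 6.102876% of Beacon Holdings Ltd.
Aggregating (R1): 6.993976% + 6.102876% = 13.096852%.

13.096852%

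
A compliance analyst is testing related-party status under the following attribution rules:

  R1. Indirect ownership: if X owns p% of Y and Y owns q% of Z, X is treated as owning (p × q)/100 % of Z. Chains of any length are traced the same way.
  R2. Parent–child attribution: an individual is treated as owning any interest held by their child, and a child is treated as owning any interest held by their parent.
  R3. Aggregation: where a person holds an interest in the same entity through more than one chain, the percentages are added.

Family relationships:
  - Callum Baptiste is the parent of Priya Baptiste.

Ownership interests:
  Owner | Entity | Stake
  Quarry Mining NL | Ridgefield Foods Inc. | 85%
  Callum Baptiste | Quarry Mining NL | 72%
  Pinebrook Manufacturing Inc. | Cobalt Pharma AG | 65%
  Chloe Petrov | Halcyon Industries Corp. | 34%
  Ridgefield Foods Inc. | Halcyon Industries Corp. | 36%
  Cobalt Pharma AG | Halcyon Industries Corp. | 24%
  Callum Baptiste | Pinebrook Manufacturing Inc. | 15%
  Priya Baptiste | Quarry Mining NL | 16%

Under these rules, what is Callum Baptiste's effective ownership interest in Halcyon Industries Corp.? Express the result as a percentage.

29.268%

By parent–child attribution (R2), Callum Baptiste is treated as also owning Priya Baptiste's interest in Quarry Mining NL, giving 72% + 16% = 88%.
Chain via Pinebrook Manufacturing Inc. → Cobalt Pharma AG (R1): 15% × 65% × 24% = 2.34% of Halcyon Industries Corp.
Chain via Quarry Mining NL → Ridgefield Foods Inc. (R1): 88% × 85% × 36% = 26.928% of Halcyon Industries Corp.
Aggregating (R3): 2.34% + 26.928% = 29.268%.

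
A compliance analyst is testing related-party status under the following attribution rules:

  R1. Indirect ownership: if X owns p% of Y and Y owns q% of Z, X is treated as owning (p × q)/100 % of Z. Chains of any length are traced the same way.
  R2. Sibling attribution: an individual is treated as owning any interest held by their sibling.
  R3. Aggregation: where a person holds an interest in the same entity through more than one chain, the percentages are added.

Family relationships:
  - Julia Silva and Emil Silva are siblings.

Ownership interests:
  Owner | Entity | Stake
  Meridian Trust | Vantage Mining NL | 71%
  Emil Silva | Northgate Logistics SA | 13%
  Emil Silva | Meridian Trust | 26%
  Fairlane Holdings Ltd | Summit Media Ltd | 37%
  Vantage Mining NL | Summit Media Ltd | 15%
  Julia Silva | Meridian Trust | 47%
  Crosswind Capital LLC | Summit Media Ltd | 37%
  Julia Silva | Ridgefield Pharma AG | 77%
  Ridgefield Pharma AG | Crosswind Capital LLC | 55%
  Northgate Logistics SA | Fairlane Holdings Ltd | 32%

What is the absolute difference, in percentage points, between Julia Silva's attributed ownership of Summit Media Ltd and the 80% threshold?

55.0168

By sibling attribution (R2), Julia Silva is treated as also owning Emil Silva's interest in Meridian Trust, giving 47% + 26% = 73%.
By sibling attribution (R2), Julia Silva is treated as owning Emil Silva's 13% interest in Northgate Logistics SA.
Chain via Ridgefield Pharma AG → Crosswind Capital LLC (R1): 77% × 55% × 37% = 15.6695% of Summit Media Ltd.
Chain via Meridian Trust → Vantage Mining NL (R1): 73% × 71% × 15% = 7.7745% of Summit Media Ltd.
Chain via Northgate Logistics SA → Fairlane Holdings Ltd (R1): 13% × 32% × 37% = 1.5392% of Summit Media Ltd.
Aggregating (R3): 15.6695% + 7.7745% + 1.5392% = 24.9832%.
24.9832% falls short of the 80% threshold by 55.0168 percentage points.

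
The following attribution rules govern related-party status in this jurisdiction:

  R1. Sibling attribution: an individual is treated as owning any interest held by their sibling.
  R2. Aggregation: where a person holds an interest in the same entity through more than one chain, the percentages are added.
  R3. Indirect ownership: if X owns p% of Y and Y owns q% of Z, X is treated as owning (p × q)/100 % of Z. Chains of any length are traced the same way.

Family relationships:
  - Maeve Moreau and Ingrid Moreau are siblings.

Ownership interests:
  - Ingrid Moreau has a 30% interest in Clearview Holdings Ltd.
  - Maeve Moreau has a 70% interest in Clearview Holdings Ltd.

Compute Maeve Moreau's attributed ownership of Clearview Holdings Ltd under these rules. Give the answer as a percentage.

100%

By sibling attribution (R1), Maeve Moreau is treated as also owning Ingrid Moreau's interest in Clearview Holdings Ltd, giving 70% + 30% = 100%.
Direct interest in Clearview Holdings Ltd: 100%.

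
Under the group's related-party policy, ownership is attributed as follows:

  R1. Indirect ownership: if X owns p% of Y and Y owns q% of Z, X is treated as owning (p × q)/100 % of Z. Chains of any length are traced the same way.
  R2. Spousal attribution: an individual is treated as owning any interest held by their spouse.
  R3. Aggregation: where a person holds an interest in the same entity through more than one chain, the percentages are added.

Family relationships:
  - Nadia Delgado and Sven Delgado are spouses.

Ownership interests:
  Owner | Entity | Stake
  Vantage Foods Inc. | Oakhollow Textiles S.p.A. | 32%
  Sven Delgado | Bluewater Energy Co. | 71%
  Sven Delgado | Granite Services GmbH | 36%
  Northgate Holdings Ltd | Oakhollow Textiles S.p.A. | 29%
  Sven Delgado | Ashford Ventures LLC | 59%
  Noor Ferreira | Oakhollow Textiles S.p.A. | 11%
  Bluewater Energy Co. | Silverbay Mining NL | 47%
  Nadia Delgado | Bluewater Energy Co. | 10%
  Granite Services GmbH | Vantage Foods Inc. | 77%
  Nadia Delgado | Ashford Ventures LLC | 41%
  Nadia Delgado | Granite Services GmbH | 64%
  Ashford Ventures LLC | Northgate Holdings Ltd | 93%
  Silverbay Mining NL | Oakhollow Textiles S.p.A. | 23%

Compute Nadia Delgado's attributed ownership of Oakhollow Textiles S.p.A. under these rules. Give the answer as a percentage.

By spousal attribution (R2), Nadia Delgado is treated as also owning Sven Delgado's interest in Bluewater Energy Co, giving 10% + 71% = 81%.
By spousal attribution (R2), Nadia Delgado is treated as also owning Sven Delgado's interest in Granite Services GmbH, giving 64% + 36% = 100%.
By spousal attribution (R2), Nadia Delgado is treated as also owning Sven Delgado's interest in Ashford Ventures LLC, giving 41% + 59% = 100%.
Chain via Bluewater Energy Co. → Silverbay Mining NL (R1): 81% × 47% × 23% = 8.7561% of Oakhollow Textiles S.p.A.
Chain via Granite Services GmbH → Vantage Foods Inc. (R1): 100% × 77% × 32% = 24.64% of Oakhollow Textiles S.p.A.
Chain via Ashford Ventures LLC → Northgate Holdings Ltd (R1): 100% × 93% × 29% = 26.97% of Oakhollow Textiles S.p.A.
Aggregating (R3): 8.7561% + 24.64% + 26.97% = 60.3661%.

60.3661%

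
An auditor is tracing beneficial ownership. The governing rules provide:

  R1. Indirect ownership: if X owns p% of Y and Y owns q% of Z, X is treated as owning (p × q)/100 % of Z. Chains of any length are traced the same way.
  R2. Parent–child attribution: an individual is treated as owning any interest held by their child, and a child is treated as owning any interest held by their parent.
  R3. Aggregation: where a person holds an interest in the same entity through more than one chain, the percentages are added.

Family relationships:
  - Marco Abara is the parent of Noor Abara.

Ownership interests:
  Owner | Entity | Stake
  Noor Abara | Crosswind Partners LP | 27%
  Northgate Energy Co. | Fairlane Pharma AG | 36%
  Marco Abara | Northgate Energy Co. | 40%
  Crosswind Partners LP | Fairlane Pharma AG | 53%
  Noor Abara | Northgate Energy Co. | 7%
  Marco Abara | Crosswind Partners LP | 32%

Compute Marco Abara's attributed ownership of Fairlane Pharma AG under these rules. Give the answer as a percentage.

48.19%

By parent–child attribution (R2), Marco Abara is treated as also owning Noor Abara's interest in Crosswind Partners LP, giving 32% + 27% = 59%.
By parent–child attribution (R2), Marco Abara is treated as also owning Noor Abara's interest in Northgate Energy Co, giving 40% + 7% = 47%.
Chain via Crosswind Partners LP (R1): 59% × 53% = 31.27% of Fairlane Pharma AG.
Chain via Northgate Energy Co. (R1): 47% × 36% = 16.92% of Fairlane Pharma AG.
Aggregating (R3): 31.27% + 16.92% = 48.19%.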